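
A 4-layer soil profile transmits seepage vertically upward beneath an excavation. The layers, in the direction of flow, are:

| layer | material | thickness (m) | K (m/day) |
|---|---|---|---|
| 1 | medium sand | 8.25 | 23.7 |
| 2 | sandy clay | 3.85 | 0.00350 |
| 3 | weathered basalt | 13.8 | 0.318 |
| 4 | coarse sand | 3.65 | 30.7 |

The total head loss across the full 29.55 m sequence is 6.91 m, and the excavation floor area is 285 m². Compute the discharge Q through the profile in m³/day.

Flow is perpendicular to layering, so the layers act in series and the equivalent K is the thickness-weighted harmonic mean.
Total thickness L = 8.25 + 3.85 + 13.8 + 3.65 = 29.55 m.
Σ(b_i/K_i) = 8.25/23.7 + 3.85/0.00350 + 13.8/0.318 + 3.65/30.7 = 1144 d.
K_eq = L / Σ(b_i/K_i) = 29.55 / 1144 = 0.02583 m/day.
Q = K_eq · A · (Δh/L) = 0.02583 × 285 × (6.91/29.55) = 1.722 m³/day.

1.72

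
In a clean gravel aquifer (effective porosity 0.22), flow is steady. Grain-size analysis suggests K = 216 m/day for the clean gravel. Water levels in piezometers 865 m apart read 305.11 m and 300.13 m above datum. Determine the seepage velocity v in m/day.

Hydraulic gradient i = (305.11 − 300.13) / 865 = 4.98 / 865 = 0.005757.
Darcy flux q = K · i = 216.0 × 0.005757 = 1.244 m/day.
Seepage velocity v = q / n_e = 1.244 / 0.22 = 5.653 m/day.

5.65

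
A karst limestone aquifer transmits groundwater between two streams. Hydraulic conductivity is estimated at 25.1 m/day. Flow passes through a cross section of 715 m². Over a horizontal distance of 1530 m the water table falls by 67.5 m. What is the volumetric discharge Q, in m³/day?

792

Hydraulic gradient i = Δh / L = 67.5 / 1530 = 0.04412.
Darcy's law: Q = K · A · i = 25.10 × 715.0 × 0.04412 = 791.8 m³/day.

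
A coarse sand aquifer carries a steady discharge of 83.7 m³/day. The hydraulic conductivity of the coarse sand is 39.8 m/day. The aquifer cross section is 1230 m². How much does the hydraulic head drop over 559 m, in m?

0.956

From Q = K·A·i, i = Q / (K·A) = 83.7 / (39.80 × 1230) = 0.001710.
Head loss Δh = i · L = 0.001710 × 559 = 0.9558 m.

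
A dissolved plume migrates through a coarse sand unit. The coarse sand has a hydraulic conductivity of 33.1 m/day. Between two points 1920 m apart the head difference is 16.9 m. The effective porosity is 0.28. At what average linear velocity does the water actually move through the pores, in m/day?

1.04

Hydraulic gradient i = Δh / L = 16.9 / 1920 = 0.008802.
Darcy flux q = K · i = 33.10 × 0.008802 = 0.2913 m/day.
Seepage velocity v = q / n_e = 0.2913 / 0.28 = 1.041 m/day.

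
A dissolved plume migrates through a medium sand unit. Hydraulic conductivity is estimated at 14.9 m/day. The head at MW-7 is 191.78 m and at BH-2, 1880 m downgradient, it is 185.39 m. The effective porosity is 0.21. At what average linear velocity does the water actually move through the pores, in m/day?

Hydraulic gradient i = (191.78 − 185.39) / 1880 = 6.39 / 1880 = 0.003399.
Darcy flux q = K · i = 14.90 × 0.003399 = 0.05064 m/day.
Seepage velocity v = q / n_e = 0.05064 / 0.21 = 0.2412 m/day.

0.241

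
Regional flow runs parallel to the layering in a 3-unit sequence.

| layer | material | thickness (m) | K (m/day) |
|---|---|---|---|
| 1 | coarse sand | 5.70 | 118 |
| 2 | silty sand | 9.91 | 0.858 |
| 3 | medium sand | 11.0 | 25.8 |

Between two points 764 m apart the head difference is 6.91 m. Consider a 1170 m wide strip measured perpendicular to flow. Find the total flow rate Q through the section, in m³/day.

10200

Flow is parallel to layering, so each bed carries its own Darcy discharge and the transmissivities add.
Σ(K_i·b_i) = 118×5.70 + 0.858×9.91 + 25.8×11.0 = 964.9 m²/day.
Hydraulic gradient i = Δh / L = 6.91 / 764 = 0.009045.
Q = Σ(K_i·b_i) · W · i = 964.9 × 1170 × 0.009045 = 10211 m³/day.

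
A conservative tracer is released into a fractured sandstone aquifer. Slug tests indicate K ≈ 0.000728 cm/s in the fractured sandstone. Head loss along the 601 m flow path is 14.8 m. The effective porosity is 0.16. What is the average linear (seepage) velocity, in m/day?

0.0968

Convert K: 0.000728 cm/s × 864 = 0.6290 m/day.
Hydraulic gradient i = Δh / L = 14.8 / 601 = 0.02463.
Darcy flux q = K · i = 0.6290 × 0.02463 = 0.01549 m/day.
Seepage velocity v = q / n_e = 0.01549 / 0.16 = 0.09681 m/day.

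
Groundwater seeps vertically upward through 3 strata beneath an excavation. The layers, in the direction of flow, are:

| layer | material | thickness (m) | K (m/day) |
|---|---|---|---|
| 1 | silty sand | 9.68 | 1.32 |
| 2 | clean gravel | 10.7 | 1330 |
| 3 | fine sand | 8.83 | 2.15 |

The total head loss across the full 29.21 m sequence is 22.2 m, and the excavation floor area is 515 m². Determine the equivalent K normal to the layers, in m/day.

2.55

Flow is perpendicular to layering, so the layers act in series and the equivalent K is the thickness-weighted harmonic mean.
Total thickness L = 9.68 + 10.7 + 8.83 = 29.21 m.
Σ(b_i/K_i) = 9.68/1.32 + 10.7/1330 + 8.83/2.15 = 11.45 d.
K_eq = L / Σ(b_i/K_i) = 29.21 / 11.45 = 2.551 m/day.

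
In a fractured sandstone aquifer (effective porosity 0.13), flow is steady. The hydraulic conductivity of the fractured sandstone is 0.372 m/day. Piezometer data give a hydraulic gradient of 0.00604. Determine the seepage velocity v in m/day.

0.0173

Hydraulic gradient i = 0.00604.
Darcy flux q = K · i = 0.3720 × 0.006040 = 0.002247 m/day.
Seepage velocity v = q / n_e = 0.002247 / 0.13 = 0.01728 m/day.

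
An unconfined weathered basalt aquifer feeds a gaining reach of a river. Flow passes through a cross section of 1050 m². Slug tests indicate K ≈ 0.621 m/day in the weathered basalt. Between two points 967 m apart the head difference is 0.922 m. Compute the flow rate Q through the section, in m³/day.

0.622

Hydraulic gradient i = Δh / L = 0.922 / 967 = 0.0009535.
Darcy's law: Q = K · A · i = 0.6210 × 1050 × 0.0009535 = 0.6217 m³/day.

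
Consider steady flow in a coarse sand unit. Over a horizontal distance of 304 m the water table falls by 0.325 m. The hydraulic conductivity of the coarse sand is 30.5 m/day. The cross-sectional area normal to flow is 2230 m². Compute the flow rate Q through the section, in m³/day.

72.7

Hydraulic gradient i = Δh / L = 0.325 / 304 = 0.001069.
Darcy's law: Q = K · A · i = 30.50 × 2230 × 0.001069 = 72.71 m³/day.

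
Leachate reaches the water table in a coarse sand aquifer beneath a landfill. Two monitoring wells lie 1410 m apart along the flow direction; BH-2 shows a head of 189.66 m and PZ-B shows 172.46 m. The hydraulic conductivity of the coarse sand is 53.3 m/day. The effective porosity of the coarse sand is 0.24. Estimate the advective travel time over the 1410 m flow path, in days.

Hydraulic gradient i = (189.66 − 172.46) / 1410 = 17.2 / 1410 = 0.01220.
Darcy flux q = K · i = 53.30 × 0.01220 = 0.6502 m/day.
Seepage velocity v = q / n_e = 0.6502 / 0.24 = 2.709 m/day.
Travel time t = L / v = 1410 / 2.709 = 520.5 days.

520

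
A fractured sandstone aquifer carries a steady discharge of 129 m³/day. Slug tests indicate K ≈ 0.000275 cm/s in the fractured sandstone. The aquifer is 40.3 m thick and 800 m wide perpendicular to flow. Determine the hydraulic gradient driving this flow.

0.0168

Convert K: 0.000275 cm/s × 864 = 0.2376 m/day.
Cross-sectional area A = 800 × 40.3 = 32240 m².
From Q = K·A·i, i = Q / (K·A) = 129 / (0.2376 × 32240) = 0.01684.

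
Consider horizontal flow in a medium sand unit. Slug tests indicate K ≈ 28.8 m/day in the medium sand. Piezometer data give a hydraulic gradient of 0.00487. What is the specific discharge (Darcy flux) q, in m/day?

0.140

Hydraulic gradient i = 0.00487.
Specific discharge q = K · i = 28.80 × 0.004870 = 0.1403 m/day.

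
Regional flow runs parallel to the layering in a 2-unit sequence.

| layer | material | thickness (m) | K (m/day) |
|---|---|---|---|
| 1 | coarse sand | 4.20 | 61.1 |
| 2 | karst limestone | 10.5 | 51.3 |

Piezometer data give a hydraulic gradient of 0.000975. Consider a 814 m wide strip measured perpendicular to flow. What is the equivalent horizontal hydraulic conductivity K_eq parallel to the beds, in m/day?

Flow is parallel to layering, so each bed carries its own Darcy discharge and the transmissivities add.
Σ(K_i·b_i) = 61.1×4.20 + 51.3×10.5 = 795.3 m²/day.
Total thickness b = 14.70 m, so K_eq = Σ(K_i·b_i)/b = 54.10 m/day.

54.1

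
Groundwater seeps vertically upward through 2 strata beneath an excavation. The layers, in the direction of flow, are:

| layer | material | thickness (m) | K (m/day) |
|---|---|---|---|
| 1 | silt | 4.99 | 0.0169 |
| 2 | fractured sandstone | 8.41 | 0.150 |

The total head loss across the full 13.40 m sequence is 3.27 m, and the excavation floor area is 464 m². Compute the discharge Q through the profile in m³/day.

4.32

Flow is perpendicular to layering, so the layers act in series and the equivalent K is the thickness-weighted harmonic mean.
Total thickness L = 4.99 + 8.41 = 13.40 m.
Σ(b_i/K_i) = 4.99/0.0169 + 8.41/0.150 = 351.3 d.
K_eq = L / Σ(b_i/K_i) = 13.40 / 351.3 = 0.03814 m/day.
Q = K_eq · A · (Δh/L) = 0.03814 × 464 × (3.27/13.40) = 4.319 m³/day.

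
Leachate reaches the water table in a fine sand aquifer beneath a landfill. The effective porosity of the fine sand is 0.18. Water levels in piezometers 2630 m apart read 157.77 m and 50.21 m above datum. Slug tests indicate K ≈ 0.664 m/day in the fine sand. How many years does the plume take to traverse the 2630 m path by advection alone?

47.7

Hydraulic gradient i = (157.77 − 50.21) / 2630 = 107.56 / 2630 = 0.04090.
Darcy flux q = K · i = 0.6640 × 0.04090 = 0.02716 m/day.
Seepage velocity v = q / n_e = 0.02716 / 0.18 = 0.1509 m/day.
Travel time t = L / v = 2630 / 0.1509 = 17433 days = 47.73 years.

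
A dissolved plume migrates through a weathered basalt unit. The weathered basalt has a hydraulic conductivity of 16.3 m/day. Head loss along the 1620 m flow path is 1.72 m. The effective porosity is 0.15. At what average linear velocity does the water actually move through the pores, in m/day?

Hydraulic gradient i = Δh / L = 1.72 / 1620 = 0.001062.
Darcy flux q = K · i = 16.30 × 0.001062 = 0.01731 m/day.
Seepage velocity v = q / n_e = 0.01731 / 0.15 = 0.1154 m/day.

0.115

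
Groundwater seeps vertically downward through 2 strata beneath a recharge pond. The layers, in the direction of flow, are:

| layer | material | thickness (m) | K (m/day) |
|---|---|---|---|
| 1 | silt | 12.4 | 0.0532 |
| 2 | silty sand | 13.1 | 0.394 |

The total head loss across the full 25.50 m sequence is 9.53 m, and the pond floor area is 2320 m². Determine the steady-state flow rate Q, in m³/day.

83.0

Flow is perpendicular to layering, so the layers act in series and the equivalent K is the thickness-weighted harmonic mean.
Total thickness L = 12.4 + 13.1 = 25.50 m.
Σ(b_i/K_i) = 12.4/0.0532 + 13.1/0.394 = 266.3 d.
K_eq = L / Σ(b_i/K_i) = 25.50 / 266.3 = 0.09575 m/day.
Q = K_eq · A · (Δh/L) = 0.09575 × 2320 × (9.53/25.50) = 83.02 m³/day.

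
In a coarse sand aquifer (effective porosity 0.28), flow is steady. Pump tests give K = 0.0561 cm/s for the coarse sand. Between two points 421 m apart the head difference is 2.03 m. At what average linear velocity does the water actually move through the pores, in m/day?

Convert K: 0.0561 cm/s × 864 = 48.47 m/day.
Hydraulic gradient i = Δh / L = 2.03 / 421 = 0.004822.
Darcy flux q = K · i = 48.47 × 0.004822 = 0.2337 m/day.
Seepage velocity v = q / n_e = 0.2337 / 0.28 = 0.8347 m/day.

0.835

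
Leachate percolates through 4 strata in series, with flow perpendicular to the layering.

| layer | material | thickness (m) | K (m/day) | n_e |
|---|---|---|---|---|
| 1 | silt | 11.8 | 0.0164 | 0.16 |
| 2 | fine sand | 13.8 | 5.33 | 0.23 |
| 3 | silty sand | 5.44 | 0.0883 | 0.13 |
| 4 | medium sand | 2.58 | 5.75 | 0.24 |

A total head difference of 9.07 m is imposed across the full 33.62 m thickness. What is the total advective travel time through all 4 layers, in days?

With flow normal to the layers, continuity requires the same specific discharge q through every layer.
Σ(b_i/K_i) = 11.8/0.0164 + 13.8/5.33 + 5.44/0.0883 + 2.58/5.75 = 784.2 d.
q = Δh / Σ(b_i/K_i) = 9.07 / 784.2 = 0.01157 m/day.
In each layer the seepage velocity is v_i = q/n_i, so the layer transit time is t_i = b_i·n_i / q:
  layer 1 (silt): t_1 = 11.8 × 0.16 / 0.01157 = 163.2 d
  layer 2 (fine sand): t_2 = 13.8 × 0.23 / 0.01157 = 274.4 d
  layer 3 (silty sand): t_3 = 5.44 × 0.13 / 0.01157 = 61.14 d
  layer 4 (medium sand): t_4 = 2.58 × 0.24 / 0.01157 = 53.53 d
Total t = Σ t_i = 552.3 days.

552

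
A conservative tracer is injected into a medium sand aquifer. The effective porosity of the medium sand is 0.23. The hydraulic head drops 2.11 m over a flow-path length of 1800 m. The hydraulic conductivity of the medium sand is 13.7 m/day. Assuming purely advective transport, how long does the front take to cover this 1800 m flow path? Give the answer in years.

Hydraulic gradient i = Δh / L = 2.11 / 1800 = 0.001172.
Darcy flux q = K · i = 13.70 × 0.001172 = 0.01606 m/day.
Seepage velocity v = q / n_e = 0.01606 / 0.23 = 0.06982 m/day.
Travel time t = L / v = 1800 / 0.06982 = 25779 days = 70.58 years.

70.6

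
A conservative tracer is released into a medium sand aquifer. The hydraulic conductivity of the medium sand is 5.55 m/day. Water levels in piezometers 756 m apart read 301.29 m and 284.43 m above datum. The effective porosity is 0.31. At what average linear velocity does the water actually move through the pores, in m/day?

0.399

Hydraulic gradient i = (301.29 − 284.43) / 756 = 16.86 / 756 = 0.02230.
Darcy flux q = K · i = 5.550 × 0.02230 = 0.1238 m/day.
Seepage velocity v = q / n_e = 0.1238 / 0.31 = 0.3993 m/day.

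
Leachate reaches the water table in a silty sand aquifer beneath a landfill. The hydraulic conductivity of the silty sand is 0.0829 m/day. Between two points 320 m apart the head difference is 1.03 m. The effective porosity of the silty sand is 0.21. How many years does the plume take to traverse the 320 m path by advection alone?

690

Hydraulic gradient i = Δh / L = 1.03 / 320 = 0.003219.
Darcy flux q = K · i = 0.08290 × 0.003219 = 0.0002668 m/day.
Seepage velocity v = q / n_e = 0.0002668 / 0.21 = 0.001271 m/day.
Travel time t = L / v = 320 / 0.001271 = 2.518e+05 days = 689.5 years.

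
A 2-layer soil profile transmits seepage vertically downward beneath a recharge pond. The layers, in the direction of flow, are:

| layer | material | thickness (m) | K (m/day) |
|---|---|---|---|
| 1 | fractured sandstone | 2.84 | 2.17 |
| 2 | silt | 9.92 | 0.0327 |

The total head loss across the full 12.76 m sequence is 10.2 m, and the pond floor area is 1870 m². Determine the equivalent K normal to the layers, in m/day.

Flow is perpendicular to layering, so the layers act in series and the equivalent K is the thickness-weighted harmonic mean.
Total thickness L = 2.84 + 9.92 = 12.76 m.
Σ(b_i/K_i) = 2.84/2.17 + 9.92/0.0327 = 304.7 d.
K_eq = L / Σ(b_i/K_i) = 12.76 / 304.7 = 0.04188 m/day.

0.0419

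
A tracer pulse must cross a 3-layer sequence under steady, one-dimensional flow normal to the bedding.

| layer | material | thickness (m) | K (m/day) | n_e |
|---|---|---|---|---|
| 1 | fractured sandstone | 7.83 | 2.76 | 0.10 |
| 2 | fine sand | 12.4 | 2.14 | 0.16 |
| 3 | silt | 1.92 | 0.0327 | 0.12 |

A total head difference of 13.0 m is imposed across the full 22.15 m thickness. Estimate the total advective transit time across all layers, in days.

With flow normal to the layers, continuity requires the same specific discharge q through every layer.
Σ(b_i/K_i) = 7.83/2.76 + 12.4/2.14 + 1.92/0.0327 = 67.35 d.
q = Δh / Σ(b_i/K_i) = 13.0 / 67.35 = 0.1930 m/day.
In each layer the seepage velocity is v_i = q/n_i, so the layer transit time is t_i = b_i·n_i / q:
  layer 1 (fractured sandstone): t_1 = 7.83 × 0.10 / 0.1930 = 4.056 d
  layer 2 (fine sand): t_2 = 12.4 × 0.16 / 0.1930 = 10.28 d
  layer 3 (silt): t_3 = 1.92 × 0.12 / 0.1930 = 1.194 d
Total t = Σ t_i = 15.53 days.

15.5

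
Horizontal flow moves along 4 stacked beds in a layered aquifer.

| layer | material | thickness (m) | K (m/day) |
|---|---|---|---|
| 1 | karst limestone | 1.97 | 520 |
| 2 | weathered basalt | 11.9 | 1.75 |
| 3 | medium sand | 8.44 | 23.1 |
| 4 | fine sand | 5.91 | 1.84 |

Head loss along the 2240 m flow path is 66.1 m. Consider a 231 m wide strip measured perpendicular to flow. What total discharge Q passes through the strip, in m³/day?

Flow is parallel to layering, so each bed carries its own Darcy discharge and the transmissivities add.
Σ(K_i·b_i) = 520×1.97 + 1.75×11.9 + 23.1×8.44 + 1.84×5.91 = 1251 m²/day.
Hydraulic gradient i = Δh / L = 66.1 / 2240 = 0.02951.
Q = Σ(K_i·b_i) · W · i = 1251 × 231 × 0.02951 = 8528 m³/day.

8530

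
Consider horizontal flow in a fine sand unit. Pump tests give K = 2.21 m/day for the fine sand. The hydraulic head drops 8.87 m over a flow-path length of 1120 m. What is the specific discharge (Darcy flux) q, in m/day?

0.0175

Hydraulic gradient i = Δh / L = 8.87 / 1120 = 0.007920.
Specific discharge q = K · i = 2.210 × 0.007920 = 0.01750 m/day.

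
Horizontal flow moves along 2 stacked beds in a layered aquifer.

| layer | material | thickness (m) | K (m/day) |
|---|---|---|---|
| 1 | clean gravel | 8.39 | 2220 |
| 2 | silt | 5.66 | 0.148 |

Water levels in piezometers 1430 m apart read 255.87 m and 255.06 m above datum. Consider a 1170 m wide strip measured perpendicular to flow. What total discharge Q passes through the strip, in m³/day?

Flow is parallel to layering, so each bed carries its own Darcy discharge and the transmissivities add.
Σ(K_i·b_i) = 2220×8.39 + 0.148×5.66 = 18627 m²/day.
Hydraulic gradient i = (255.87 − 255.06) / 1430 = 0.81 / 1430 = 0.0005664.
Q = Σ(K_i·b_i) · W · i = 18627 × 1170 × 0.0005664 = 12344 m³/day.

12300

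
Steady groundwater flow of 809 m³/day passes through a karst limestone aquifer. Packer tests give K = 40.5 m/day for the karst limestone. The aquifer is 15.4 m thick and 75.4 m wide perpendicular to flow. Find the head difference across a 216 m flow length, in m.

Cross-sectional area A = 75.4 × 15.4 = 1161 m².
From Q = K·A·i, i = Q / (K·A) = 809 / (40.50 × 1161) = 0.01720.
Head loss Δh = i · L = 0.01720 × 216 = 3.716 m.

3.72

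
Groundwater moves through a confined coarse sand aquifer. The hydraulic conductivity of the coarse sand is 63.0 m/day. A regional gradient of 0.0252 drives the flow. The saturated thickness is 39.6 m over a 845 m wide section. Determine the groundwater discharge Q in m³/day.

Cross-sectional area A = 845 × 39.6 = 33462 m².
Hydraulic gradient i = 0.0252.
Darcy's law: Q = K · A · i = 63.00 × 33462 × 0.02520 = 53124 m³/day.

53100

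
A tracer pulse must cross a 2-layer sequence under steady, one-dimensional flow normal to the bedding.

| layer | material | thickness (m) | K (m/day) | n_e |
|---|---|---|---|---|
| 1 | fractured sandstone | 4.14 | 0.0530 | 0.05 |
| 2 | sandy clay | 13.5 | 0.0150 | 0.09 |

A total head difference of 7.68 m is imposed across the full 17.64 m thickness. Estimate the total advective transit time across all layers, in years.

With flow normal to the layers, continuity requires the same specific discharge q through every layer.
Σ(b_i/K_i) = 4.14/0.0530 + 13.5/0.0150 = 978.1 d.
q = Δh / Σ(b_i/K_i) = 7.68 / 978.1 = 0.007852 m/day.
In each layer the seepage velocity is v_i = q/n_i, so the layer transit time is t_i = b_i·n_i / q:
  layer 1 (fractured sandstone): t_1 = 4.14 × 0.05 / 0.007852 = 26.36 d
  layer 2 (sandy clay): t_2 = 13.5 × 0.09 / 0.007852 = 154.7 d
Total t = Σ t_i = 181.1 days = 0.4958 years.

0.496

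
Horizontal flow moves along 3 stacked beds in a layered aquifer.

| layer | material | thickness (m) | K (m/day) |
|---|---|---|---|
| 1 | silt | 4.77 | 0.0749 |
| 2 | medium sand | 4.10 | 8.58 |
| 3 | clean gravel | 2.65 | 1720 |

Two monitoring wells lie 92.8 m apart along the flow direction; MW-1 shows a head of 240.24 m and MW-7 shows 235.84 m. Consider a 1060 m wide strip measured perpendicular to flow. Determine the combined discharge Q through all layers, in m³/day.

231000

Flow is parallel to layering, so each bed carries its own Darcy discharge and the transmissivities add.
Σ(K_i·b_i) = 0.0749×4.77 + 8.58×4.10 + 1720×2.65 = 4594 m²/day.
Hydraulic gradient i = (240.24 − 235.84) / 92.8 = 4.4 / 92.8 = 0.04741.
Q = Σ(K_i·b_i) · W · i = 4594 × 1060 × 0.04741 = 2.309e+05 m³/day.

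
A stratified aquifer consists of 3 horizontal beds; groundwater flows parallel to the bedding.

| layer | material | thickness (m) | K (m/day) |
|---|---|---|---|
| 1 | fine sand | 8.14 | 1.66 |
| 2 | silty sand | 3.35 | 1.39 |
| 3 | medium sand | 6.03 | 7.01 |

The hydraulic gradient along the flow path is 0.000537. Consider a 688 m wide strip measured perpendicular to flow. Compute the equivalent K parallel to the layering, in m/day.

3.45

Flow is parallel to layering, so each bed carries its own Darcy discharge and the transmissivities add.
Σ(K_i·b_i) = 1.66×8.14 + 1.39×3.35 + 7.01×6.03 = 60.44 m²/day.
Total thickness b = 17.52 m, so K_eq = Σ(K_i·b_i)/b = 3.450 m/day.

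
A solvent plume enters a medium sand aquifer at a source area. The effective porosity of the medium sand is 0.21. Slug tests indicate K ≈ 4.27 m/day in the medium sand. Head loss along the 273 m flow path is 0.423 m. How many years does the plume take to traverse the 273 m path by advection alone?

Hydraulic gradient i = Δh / L = 0.423 / 273 = 0.001549.
Darcy flux q = K · i = 4.270 × 0.001549 = 0.006616 m/day.
Seepage velocity v = q / n_e = 0.006616 / 0.21 = 0.03151 m/day.
Travel time t = L / v = 273 / 0.03151 = 8665 days = 23.72 years.

23.7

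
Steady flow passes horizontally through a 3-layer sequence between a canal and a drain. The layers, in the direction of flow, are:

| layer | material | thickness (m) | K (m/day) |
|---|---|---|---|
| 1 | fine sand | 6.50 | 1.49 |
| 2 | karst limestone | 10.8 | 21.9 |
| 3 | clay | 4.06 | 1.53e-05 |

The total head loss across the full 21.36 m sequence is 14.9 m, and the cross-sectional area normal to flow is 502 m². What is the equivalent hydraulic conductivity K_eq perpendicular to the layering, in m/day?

8.05e-05

Flow is perpendicular to layering, so the layers act in series and the equivalent K is the thickness-weighted harmonic mean.
Total thickness L = 6.50 + 10.8 + 4.06 = 21.36 m.
Σ(b_i/K_i) = 6.50/1.49 + 10.8/21.9 + 4.06/1.53e-05 = 2.654e+05 d.
K_eq = L / Σ(b_i/K_i) = 21.36 / 2.654e+05 = 8.049e-05 m/day.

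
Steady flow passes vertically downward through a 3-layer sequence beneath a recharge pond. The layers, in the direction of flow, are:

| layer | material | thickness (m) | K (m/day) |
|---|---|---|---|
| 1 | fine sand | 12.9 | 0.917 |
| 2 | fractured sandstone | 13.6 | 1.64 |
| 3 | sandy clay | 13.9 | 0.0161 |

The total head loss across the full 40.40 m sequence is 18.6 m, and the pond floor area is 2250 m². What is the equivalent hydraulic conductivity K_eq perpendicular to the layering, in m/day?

Flow is perpendicular to layering, so the layers act in series and the equivalent K is the thickness-weighted harmonic mean.
Total thickness L = 12.9 + 13.6 + 13.9 = 40.40 m.
Σ(b_i/K_i) = 12.9/0.917 + 13.6/1.64 + 13.9/0.0161 = 885.7 d.
K_eq = L / Σ(b_i/K_i) = 40.40 / 885.7 = 0.04561 m/day.

0.0456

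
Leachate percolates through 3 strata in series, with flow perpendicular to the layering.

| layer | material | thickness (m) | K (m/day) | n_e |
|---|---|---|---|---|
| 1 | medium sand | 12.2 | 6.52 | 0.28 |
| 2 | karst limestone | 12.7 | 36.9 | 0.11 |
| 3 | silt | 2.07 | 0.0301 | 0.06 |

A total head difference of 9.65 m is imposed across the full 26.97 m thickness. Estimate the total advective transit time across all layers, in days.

36.3

With flow normal to the layers, continuity requires the same specific discharge q through every layer.
Σ(b_i/K_i) = 12.2/6.52 + 12.7/36.9 + 2.07/0.0301 = 70.99 d.
q = Δh / Σ(b_i/K_i) = 9.65 / 70.99 = 0.1359 m/day.
In each layer the seepage velocity is v_i = q/n_i, so the layer transit time is t_i = b_i·n_i / q:
  layer 1 (medium sand): t_1 = 12.2 × 0.28 / 0.1359 = 25.13 d
  layer 2 (karst limestone): t_2 = 12.7 × 0.11 / 0.1359 = 10.28 d
  layer 3 (silt): t_3 = 2.07 × 0.06 / 0.1359 = 0.9136 d
Total t = Σ t_i = 36.32 days.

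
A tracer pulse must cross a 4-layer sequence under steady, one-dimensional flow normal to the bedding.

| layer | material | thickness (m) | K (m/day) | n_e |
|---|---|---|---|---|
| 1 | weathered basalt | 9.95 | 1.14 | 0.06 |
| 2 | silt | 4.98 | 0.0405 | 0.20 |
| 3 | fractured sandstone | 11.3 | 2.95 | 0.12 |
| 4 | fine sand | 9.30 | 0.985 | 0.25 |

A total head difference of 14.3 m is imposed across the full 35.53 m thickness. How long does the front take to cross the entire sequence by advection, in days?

53.5

With flow normal to the layers, continuity requires the same specific discharge q through every layer.
Σ(b_i/K_i) = 9.95/1.14 + 4.98/0.0405 + 11.3/2.95 + 9.30/0.985 = 145.0 d.
q = Δh / Σ(b_i/K_i) = 14.3 / 145.0 = 0.09865 m/day.
In each layer the seepage velocity is v_i = q/n_i, so the layer transit time is t_i = b_i·n_i / q:
  layer 1 (weathered basalt): t_1 = 9.95 × 0.06 / 0.09865 = 6.052 d
  layer 2 (silt): t_2 = 4.98 × 0.20 / 0.09865 = 10.10 d
  layer 3 (fractured sandstone): t_3 = 11.3 × 0.12 / 0.09865 = 13.75 d
  layer 4 (fine sand): t_4 = 9.30 × 0.25 / 0.09865 = 23.57 d
Total t = Σ t_i = 53.46 days.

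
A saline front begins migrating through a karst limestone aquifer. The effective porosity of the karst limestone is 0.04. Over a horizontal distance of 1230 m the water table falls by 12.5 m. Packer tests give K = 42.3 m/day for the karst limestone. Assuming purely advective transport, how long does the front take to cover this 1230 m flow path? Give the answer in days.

Hydraulic gradient i = Δh / L = 12.5 / 1230 = 0.01016.
Darcy flux q = K · i = 42.30 × 0.01016 = 0.4299 m/day.
Seepage velocity v = q / n_e = 0.4299 / 0.04 = 10.75 m/day.
Travel time t = L / v = 1230 / 10.75 = 114.5 days.

114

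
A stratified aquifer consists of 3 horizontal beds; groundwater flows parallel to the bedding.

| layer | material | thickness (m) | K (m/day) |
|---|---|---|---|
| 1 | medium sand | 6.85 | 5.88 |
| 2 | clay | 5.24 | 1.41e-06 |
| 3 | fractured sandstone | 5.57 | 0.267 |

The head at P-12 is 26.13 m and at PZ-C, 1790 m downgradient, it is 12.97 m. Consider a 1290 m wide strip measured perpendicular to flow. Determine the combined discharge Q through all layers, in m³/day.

Flow is parallel to layering, so each bed carries its own Darcy discharge and the transmissivities add.
Σ(K_i·b_i) = 5.88×6.85 + 1.41e-06×5.24 + 0.267×5.57 = 41.77 m²/day.
Hydraulic gradient i = (26.13 − 12.97) / 1790 = 13.16 / 1790 = 0.007352.
Q = Σ(K_i·b_i) · W · i = 41.77 × 1290 × 0.007352 = 396.1 m³/day.

396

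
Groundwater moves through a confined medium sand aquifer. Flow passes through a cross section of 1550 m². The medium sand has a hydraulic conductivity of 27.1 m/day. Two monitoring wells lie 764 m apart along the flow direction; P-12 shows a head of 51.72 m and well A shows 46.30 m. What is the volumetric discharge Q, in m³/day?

298

Hydraulic gradient i = (51.72 − 46.30) / 764 = 5.42 / 764 = 0.007094.
Darcy's law: Q = K · A · i = 27.10 × 1550 × 0.007094 = 298.0 m³/day.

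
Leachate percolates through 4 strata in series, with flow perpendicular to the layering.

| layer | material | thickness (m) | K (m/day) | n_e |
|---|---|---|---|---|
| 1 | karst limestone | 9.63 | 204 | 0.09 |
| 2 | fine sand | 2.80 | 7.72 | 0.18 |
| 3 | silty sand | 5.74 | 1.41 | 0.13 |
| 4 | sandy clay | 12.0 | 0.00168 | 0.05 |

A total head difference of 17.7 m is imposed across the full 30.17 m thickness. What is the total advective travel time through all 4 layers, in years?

3.00

With flow normal to the layers, continuity requires the same specific discharge q through every layer.
Σ(b_i/K_i) = 9.63/204 + 2.80/7.72 + 5.74/1.41 + 12.0/0.00168 = 7147 d.
q = Δh / Σ(b_i/K_i) = 17.7 / 7147 = 0.002476 m/day.
In each layer the seepage velocity is v_i = q/n_i, so the layer transit time is t_i = b_i·n_i / q:
  layer 1 (karst limestone): t_1 = 9.63 × 0.09 / 0.002476 = 350.0 d
  layer 2 (fine sand): t_2 = 2.80 × 0.18 / 0.002476 = 203.5 d
  layer 3 (silty sand): t_3 = 5.74 × 0.13 / 0.002476 = 301.3 d
  layer 4 (sandy clay): t_4 = 12.0 × 0.05 / 0.002476 = 242.3 d
Total t = Σ t_i = 1097 days = 3.004 years.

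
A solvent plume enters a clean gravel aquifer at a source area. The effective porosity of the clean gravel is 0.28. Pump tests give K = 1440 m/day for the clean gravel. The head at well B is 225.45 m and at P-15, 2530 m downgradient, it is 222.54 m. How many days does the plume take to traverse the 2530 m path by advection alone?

428

Hydraulic gradient i = (225.45 − 222.54) / 2530 = 2.91 / 2530 = 0.001150.
Darcy flux q = K · i = 1440 × 0.001150 = 1.656 m/day.
Seepage velocity v = q / n_e = 1.656 / 0.28 = 5.915 m/day.
Travel time t = L / v = 2530 / 5.915 = 427.7 days.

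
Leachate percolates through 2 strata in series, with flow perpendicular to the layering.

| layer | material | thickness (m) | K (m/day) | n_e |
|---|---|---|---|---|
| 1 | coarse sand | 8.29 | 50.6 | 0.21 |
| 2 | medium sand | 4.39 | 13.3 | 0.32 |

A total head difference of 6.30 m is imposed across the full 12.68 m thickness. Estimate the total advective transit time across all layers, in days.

0.247

With flow normal to the layers, continuity requires the same specific discharge q through every layer.
Σ(b_i/K_i) = 8.29/50.6 + 4.39/13.3 = 0.4939 d.
q = Δh / Σ(b_i/K_i) = 6.30 / 0.4939 = 12.76 m/day.
In each layer the seepage velocity is v_i = q/n_i, so the layer transit time is t_i = b_i·n_i / q:
  layer 1 (coarse sand): t_1 = 8.29 × 0.21 / 12.76 = 0.1365 d
  layer 2 (medium sand): t_2 = 4.39 × 0.32 / 12.76 = 0.1101 d
Total t = Σ t_i = 0.2466 days.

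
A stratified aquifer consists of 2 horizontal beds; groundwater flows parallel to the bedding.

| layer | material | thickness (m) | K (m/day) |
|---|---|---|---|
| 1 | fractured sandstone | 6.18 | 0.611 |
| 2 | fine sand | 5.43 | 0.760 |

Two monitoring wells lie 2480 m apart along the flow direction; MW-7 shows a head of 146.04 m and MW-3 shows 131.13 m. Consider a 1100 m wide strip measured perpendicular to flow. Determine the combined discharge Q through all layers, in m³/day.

Flow is parallel to layering, so each bed carries its own Darcy discharge and the transmissivities add.
Σ(K_i·b_i) = 0.611×6.18 + 0.760×5.43 = 7.903 m²/day.
Hydraulic gradient i = (146.04 − 131.13) / 2480 = 14.91 / 2480 = 0.006012.
Q = Σ(K_i·b_i) · W · i = 7.903 × 1100 × 0.006012 = 52.26 m³/day.

52.3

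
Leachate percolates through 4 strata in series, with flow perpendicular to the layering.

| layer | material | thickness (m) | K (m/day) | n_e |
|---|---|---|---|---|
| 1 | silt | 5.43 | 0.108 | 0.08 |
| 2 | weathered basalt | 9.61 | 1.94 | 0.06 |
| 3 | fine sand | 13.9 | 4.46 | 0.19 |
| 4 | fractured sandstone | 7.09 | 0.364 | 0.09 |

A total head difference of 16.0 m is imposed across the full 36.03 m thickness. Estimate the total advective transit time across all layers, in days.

With flow normal to the layers, continuity requires the same specific discharge q through every layer.
Σ(b_i/K_i) = 5.43/0.108 + 9.61/1.94 + 13.9/4.46 + 7.09/0.364 = 77.83 d.
q = Δh / Σ(b_i/K_i) = 16.0 / 77.83 = 0.2056 m/day.
In each layer the seepage velocity is v_i = q/n_i, so the layer transit time is t_i = b_i·n_i / q:
  layer 1 (silt): t_1 = 5.43 × 0.08 / 0.2056 = 2.113 d
  layer 2 (weathered basalt): t_2 = 9.61 × 0.06 / 0.2056 = 2.805 d
  layer 3 (fine sand): t_3 = 13.9 × 0.19 / 0.2056 = 12.85 d
  layer 4 (fractured sandstone): t_4 = 7.09 × 0.09 / 0.2056 = 3.104 d
Total t = Σ t_i = 20.87 days.

20.9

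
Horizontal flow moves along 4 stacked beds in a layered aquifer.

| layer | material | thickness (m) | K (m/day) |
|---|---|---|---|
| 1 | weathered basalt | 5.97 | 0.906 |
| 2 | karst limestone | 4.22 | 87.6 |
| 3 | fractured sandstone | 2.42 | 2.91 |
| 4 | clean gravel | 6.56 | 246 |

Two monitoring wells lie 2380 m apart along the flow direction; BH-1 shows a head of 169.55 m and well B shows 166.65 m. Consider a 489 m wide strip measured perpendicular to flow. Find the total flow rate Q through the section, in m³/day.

1190

Flow is parallel to layering, so each bed carries its own Darcy discharge and the transmissivities add.
Σ(K_i·b_i) = 0.906×5.97 + 87.6×4.22 + 2.91×2.42 + 246×6.56 = 1996 m²/day.
Hydraulic gradient i = (169.55 − 166.65) / 2380 = 2.9 / 2380 = 0.001218.
Q = Σ(K_i·b_i) · W · i = 1996 × 489 × 0.001218 = 1189 m³/day.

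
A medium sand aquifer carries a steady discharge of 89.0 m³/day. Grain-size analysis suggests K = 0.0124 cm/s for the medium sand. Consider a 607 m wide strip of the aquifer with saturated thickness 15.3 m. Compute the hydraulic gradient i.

Convert K: 0.0124 cm/s × 864 = 10.71 m/day.
Cross-sectional area A = 607 × 15.3 = 9287 m².
From Q = K·A·i, i = Q / (K·A) = 89.0 / (10.71 × 9287) = 0.0008945.

0.000894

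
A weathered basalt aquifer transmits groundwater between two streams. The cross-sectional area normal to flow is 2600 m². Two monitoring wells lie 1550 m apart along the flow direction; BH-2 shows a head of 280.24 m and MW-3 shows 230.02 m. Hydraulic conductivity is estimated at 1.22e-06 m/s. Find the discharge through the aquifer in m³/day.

8.88

Convert K: 1.22e-06 m/s × 86400 = 0.1054 m/day.
Hydraulic gradient i = (280.24 − 230.02) / 1550 = 50.22 / 1550 = 0.03240.
Darcy's law: Q = K · A · i = 0.1054 × 2600 × 0.03240 = 8.880 m³/day.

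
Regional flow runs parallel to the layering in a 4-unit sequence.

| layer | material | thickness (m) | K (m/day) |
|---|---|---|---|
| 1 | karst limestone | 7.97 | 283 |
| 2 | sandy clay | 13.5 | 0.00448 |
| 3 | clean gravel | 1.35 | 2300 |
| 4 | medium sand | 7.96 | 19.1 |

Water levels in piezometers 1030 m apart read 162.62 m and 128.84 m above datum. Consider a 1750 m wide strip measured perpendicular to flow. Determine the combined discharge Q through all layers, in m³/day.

Flow is parallel to layering, so each bed carries its own Darcy discharge and the transmissivities add.
Σ(K_i·b_i) = 283×7.97 + 0.00448×13.5 + 2300×1.35 + 19.1×7.96 = 5513 m²/day.
Hydraulic gradient i = (162.62 − 128.84) / 1030 = 33.78 / 1030 = 0.03280.
Q = Σ(K_i·b_i) · W · i = 5513 × 1750 × 0.03280 = 3.164e+05 m³/day.

316000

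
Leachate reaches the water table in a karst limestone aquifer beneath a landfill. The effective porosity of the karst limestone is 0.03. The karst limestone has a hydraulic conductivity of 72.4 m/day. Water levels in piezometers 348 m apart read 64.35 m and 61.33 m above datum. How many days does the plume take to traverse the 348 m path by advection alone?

16.6

Hydraulic gradient i = (64.35 − 61.33) / 348 = 3.02 / 348 = 0.008678.
Darcy flux q = K · i = 72.40 × 0.008678 = 0.6283 m/day.
Seepage velocity v = q / n_e = 0.6283 / 0.03 = 20.94 m/day.
Travel time t = L / v = 348 / 20.94 = 16.62 days.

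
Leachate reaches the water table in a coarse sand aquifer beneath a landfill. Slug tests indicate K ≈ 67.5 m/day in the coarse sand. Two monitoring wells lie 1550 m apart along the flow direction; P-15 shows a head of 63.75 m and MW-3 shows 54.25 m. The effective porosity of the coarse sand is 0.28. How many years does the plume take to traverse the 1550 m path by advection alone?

Hydraulic gradient i = (63.75 − 54.25) / 1550 = 9.5 / 1550 = 0.006129.
Darcy flux q = K · i = 67.50 × 0.006129 = 0.4137 m/day.
Seepage velocity v = q / n_e = 0.4137 / 0.28 = 1.478 m/day.
Travel time t = L / v = 1550 / 1.478 = 1049 days = 2.872 years.

2.87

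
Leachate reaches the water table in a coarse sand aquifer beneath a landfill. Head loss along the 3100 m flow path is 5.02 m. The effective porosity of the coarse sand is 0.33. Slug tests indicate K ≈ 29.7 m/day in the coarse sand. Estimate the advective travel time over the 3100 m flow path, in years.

58.2

Hydraulic gradient i = Δh / L = 5.02 / 3100 = 0.001619.
Darcy flux q = K · i = 29.70 × 0.001619 = 0.04809 m/day.
Seepage velocity v = q / n_e = 0.04809 / 0.33 = 0.1457 m/day.
Travel time t = L / v = 3100 / 0.1457 = 21270 days = 58.24 years.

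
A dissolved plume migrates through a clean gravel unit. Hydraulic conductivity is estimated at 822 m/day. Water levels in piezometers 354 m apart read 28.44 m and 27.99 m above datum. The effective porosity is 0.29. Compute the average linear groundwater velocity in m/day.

3.60

Hydraulic gradient i = (28.44 − 27.99) / 354 = 0.45 / 354 = 0.001271.
Darcy flux q = K · i = 822.0 × 0.001271 = 1.045 m/day.
Seepage velocity v = q / n_e = 1.045 / 0.29 = 3.603 m/day.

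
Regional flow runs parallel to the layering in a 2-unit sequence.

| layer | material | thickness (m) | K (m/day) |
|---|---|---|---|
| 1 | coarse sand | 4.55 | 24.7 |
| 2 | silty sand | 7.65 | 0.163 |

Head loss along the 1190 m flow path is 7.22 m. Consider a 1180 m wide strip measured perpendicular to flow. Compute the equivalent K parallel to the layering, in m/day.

Flow is parallel to layering, so each bed carries its own Darcy discharge and the transmissivities add.
Σ(K_i·b_i) = 24.7×4.55 + 0.163×7.65 = 113.6 m²/day.
Total thickness b = 12.20 m, so K_eq = Σ(K_i·b_i)/b = 9.314 m/day.

9.31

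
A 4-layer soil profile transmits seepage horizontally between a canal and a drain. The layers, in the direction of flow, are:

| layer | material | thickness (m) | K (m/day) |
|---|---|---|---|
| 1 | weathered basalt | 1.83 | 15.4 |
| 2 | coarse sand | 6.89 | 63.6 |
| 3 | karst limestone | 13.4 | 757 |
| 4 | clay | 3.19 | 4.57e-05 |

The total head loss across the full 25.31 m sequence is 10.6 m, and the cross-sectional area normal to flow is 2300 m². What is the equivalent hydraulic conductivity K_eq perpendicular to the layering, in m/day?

Flow is perpendicular to layering, so the layers act in series and the equivalent K is the thickness-weighted harmonic mean.
Total thickness L = 1.83 + 6.89 + 13.4 + 3.19 = 25.31 m.
Σ(b_i/K_i) = 1.83/15.4 + 6.89/63.6 + 13.4/757 + 3.19/4.57e-05 = 69803 d.
K_eq = L / Σ(b_i/K_i) = 25.31 / 69803 = 0.0003626 m/day.

0.000363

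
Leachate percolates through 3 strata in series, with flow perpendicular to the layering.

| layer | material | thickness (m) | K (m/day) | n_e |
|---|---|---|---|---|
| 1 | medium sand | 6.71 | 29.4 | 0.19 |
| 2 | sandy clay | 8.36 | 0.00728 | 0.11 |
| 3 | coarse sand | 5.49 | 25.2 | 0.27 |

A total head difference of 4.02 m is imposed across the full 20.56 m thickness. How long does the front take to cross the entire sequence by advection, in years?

With flow normal to the layers, continuity requires the same specific discharge q through every layer.
Σ(b_i/K_i) = 6.71/29.4 + 8.36/0.00728 + 5.49/25.2 = 1149 d.
q = Δh / Σ(b_i/K_i) = 4.02 / 1149 = 0.003499 m/day.
In each layer the seepage velocity is v_i = q/n_i, so the layer transit time is t_i = b_i·n_i / q:
  layer 1 (medium sand): t_1 = 6.71 × 0.19 / 0.003499 = 364.3 d
  layer 2 (sandy clay): t_2 = 8.36 × 0.11 / 0.003499 = 262.8 d
  layer 3 (coarse sand): t_3 = 5.49 × 0.27 / 0.003499 = 423.6 d
Total t = Σ t_i = 1051 days = 2.877 years.

2.88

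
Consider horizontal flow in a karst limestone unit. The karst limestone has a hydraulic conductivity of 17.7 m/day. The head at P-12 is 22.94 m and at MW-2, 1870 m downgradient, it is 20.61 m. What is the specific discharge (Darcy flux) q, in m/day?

0.0221

Hydraulic gradient i = (22.94 − 20.61) / 1870 = 2.33 / 1870 = 0.001246.
Specific discharge q = K · i = 17.70 × 0.001246 = 0.02205 m/day.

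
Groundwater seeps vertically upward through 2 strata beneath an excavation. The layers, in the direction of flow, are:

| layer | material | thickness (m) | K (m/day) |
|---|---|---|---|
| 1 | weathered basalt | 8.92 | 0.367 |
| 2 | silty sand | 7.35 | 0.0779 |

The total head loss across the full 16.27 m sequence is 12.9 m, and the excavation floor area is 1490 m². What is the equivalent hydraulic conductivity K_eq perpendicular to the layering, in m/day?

Flow is perpendicular to layering, so the layers act in series and the equivalent K is the thickness-weighted harmonic mean.
Total thickness L = 8.92 + 7.35 = 16.27 m.
Σ(b_i/K_i) = 8.92/0.367 + 7.35/0.0779 = 118.7 d.
K_eq = L / Σ(b_i/K_i) = 16.27 / 118.7 = 0.1371 m/day.

0.137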